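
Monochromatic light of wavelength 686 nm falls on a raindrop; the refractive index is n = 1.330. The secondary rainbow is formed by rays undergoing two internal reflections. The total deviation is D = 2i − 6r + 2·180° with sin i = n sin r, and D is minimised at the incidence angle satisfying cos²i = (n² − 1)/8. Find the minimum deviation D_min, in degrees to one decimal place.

230.1°

cos²i = (1.76890 − 1)/8 = 0.09611; i = arccos(0.31002) = 71.940°.
sin r = sin 71.940°/1.330 = 0.71483; r = 45.630°.
D_min = 2·71.940° − 6·45.630° + 360° = 230.101°.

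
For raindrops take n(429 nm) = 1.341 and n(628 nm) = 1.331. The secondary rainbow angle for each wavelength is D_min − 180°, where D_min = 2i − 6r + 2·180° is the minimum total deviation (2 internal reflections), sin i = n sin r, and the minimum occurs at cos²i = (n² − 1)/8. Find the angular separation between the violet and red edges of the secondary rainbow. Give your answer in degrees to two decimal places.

At 429 nm (n = 1.341): cos²i = 0.09979 → i = 71.586°, r = 45.034°, D_min = 232.966°, rainbow angle = 52.966°.
At 628 nm (n = 1.331): cos²i = 0.09645 → i = 71.907°, r = 45.575°, D_min = 230.365°, rainbow angle = 50.365°.
Angular width = |52.966° − 50.365°| = 2.601°.

2.60°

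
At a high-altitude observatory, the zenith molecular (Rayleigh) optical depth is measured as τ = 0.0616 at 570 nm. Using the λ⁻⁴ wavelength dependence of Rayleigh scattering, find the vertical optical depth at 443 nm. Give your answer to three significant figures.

0.169

τ(443 nm) = τ(570 nm) × (570/443)⁴ = 0.0616 × (1.2867)⁴ = 0.0616 × 2.7408 = 0.1688.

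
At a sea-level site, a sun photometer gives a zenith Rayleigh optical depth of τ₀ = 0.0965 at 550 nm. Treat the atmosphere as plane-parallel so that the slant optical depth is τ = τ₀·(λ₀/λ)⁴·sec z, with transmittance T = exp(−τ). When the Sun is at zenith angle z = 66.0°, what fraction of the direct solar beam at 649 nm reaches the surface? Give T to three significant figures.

0.885

sec 66.0° = 2.4586.
τ = 0.0965 × (550/649)⁴ × 2.4586 = 0.0965 × 0.5158 × 2.4586 = 0.1224.
T = exp(−0.1224) = 0.8848.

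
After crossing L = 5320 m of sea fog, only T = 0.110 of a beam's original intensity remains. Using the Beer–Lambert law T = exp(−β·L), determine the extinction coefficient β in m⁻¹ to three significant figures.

Beer–Lambert: T = exp(−βL) ⇒ β = −ln(T)/L = −ln(0.110)/5320 = 2.2073/5320 = 0.0004149 m⁻¹.

0.000415 m⁻¹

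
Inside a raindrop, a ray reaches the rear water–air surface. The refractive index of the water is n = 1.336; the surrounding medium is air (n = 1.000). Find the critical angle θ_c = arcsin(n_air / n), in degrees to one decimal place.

sin θ_c = n_air / n = 1.000 / 1.336 = 0.7485.
θ_c = arcsin(0.7485) = 48.46°.

48.5°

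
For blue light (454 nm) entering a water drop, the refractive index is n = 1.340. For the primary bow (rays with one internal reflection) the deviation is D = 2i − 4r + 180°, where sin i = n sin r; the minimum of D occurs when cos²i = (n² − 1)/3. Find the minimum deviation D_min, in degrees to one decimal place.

138.9°

cos²i = (1.79560 − 1)/3 = 0.26520; i = arccos(0.51498) = 59.004°.
sin r = sin 59.004°/1.340 = 0.63971; r = 39.770°.
D_min = 2·59.004° − 4·39.770° + 180° = 138.929°.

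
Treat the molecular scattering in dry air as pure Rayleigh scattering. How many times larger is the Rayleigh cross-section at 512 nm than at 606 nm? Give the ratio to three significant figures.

Rayleigh scattering ∝ λ⁻⁴, so the ratio of coefficients is the inverse fourth power of the wavelength ratio.
σ(512)/σ(606) = (606/512)⁴ = (1.1836)⁴ = 1.963.

1.96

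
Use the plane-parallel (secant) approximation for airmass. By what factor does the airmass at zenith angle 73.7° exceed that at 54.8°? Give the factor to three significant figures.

X(73.7°)/X(54.8°) = sec 73.7° / sec 54.8° = cos 54.8° / cos 73.7° = 0.5764/0.2807 = 2.0538.

2.05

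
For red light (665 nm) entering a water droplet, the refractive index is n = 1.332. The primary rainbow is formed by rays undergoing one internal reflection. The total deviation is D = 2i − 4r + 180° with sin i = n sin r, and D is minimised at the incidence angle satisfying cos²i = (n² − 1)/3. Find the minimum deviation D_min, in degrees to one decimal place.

137.8°

cos²i = (1.77422 − 1)/3 = 0.25807; i = arccos(0.50801) = 59.469°.
sin r = sin 59.469°/1.332 = 0.64666; r = 40.290°.
D_min = 2·59.469° − 4·40.290° + 180° = 137.776°.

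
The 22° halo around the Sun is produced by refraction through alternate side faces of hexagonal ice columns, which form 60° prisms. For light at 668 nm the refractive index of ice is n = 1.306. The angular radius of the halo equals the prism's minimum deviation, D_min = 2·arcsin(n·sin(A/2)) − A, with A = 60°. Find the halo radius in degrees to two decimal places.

n·sin(A/2) = 1.306 × sin 30° = 1.306 × 0.5000 = 0.6530.
D_min = 2·arcsin(0.6530) − 60° = 2 × 40.768° − 60° = 21.536°.

21.54°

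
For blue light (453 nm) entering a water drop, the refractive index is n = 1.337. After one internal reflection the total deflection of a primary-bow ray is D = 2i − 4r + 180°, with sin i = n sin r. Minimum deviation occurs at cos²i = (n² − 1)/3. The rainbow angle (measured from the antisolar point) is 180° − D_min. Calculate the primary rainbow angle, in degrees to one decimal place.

41.5°

cos²i = (1.78757 − 1)/3 = 0.26252; i = arccos(0.51237) = 59.178°.
sin r = sin 59.178°/1.337 = 0.64231; r = 39.964°.
D_min = 2·59.178° − 4·39.964° + 180° = 138.500°.
Rainbow angle = 180° − D_min = 41.500°.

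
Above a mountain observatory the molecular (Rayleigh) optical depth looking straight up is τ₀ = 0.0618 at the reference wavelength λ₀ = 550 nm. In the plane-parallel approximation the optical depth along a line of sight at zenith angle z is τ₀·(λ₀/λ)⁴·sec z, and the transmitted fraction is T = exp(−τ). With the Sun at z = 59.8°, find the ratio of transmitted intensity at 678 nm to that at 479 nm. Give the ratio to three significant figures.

1.17

Airmass: sec 59.8° = 1.9880.
τ(678 nm) = 0.0618 × (550/678)⁴ × 1.9880 = 0.0618 × 0.4330 × 1.9880 = 0.0532.
τ(479 nm) = 0.0618 × (550/479)⁴ × 1.9880 = 0.0618 × 1.7382 × 1.9880 = 0.2136.
T(678)/T(479) = exp(τ_B − τ_A) = exp(0.1604) = 1.1739.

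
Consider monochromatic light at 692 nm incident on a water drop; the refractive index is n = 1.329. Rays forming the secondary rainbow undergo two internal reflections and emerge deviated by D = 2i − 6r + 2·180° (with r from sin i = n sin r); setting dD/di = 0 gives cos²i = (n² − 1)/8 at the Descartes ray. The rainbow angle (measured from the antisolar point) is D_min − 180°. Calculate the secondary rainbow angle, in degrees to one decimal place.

cos²i = (1.76624 − 1)/8 = 0.09578; i = arccos(0.30948) = 71.972°.
sin r = sin 71.972°/1.329 = 0.71550; r = 45.685°.
D_min = 2·71.972° − 6·45.685° + 360° = 229.837°.
Rainbow angle = D_min − 180° = 49.837°.

49.8°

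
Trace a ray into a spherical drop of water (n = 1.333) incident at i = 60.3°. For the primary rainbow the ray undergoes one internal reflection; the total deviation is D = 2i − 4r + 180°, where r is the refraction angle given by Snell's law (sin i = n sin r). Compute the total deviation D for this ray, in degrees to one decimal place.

sin r = sin 60.3° / 1.333 = 0.8686/1.333 = 0.6516; r = 40.67°.
D = 2·60.3° − 4·40.67° + 180° = 120.60° − 162.66° + 180° = 137.94°.

137.9°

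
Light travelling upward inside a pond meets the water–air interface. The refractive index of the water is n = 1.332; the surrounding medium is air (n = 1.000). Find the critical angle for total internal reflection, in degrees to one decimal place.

48.7°

sin θ_c = n_air / n = 1.000 / 1.332 = 0.7508.
θ_c = arcsin(0.7508) = 48.66°.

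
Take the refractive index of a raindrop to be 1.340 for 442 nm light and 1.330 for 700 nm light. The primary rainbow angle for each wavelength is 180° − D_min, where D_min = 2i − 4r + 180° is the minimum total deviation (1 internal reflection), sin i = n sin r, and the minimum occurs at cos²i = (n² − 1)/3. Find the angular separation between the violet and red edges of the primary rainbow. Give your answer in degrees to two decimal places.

At 442 nm (n = 1.340): cos²i = 0.26520 → i = 59.004°, r = 39.770°, D_min = 138.929°, rainbow angle = 41.071°.
At 700 nm (n = 1.330): cos²i = 0.25630 → i = 59.585°, r = 40.422°, D_min = 137.484°, rainbow angle = 42.516°.
Angular width = |41.071° − 42.516°| = 1.445°.

1.45°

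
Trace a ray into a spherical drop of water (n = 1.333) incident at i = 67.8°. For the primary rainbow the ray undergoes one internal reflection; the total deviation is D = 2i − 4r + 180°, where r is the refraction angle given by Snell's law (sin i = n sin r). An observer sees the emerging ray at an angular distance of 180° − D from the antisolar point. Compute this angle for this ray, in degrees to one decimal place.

40.4°

sin r = sin 67.8° / 1.333 = 0.9259/1.333 = 0.6946; r = 43.99°.
D = 2·67.8° − 4·43.99° + 180° = 135.60° − 175.97° + 180° = 139.63°.
Angle from antisolar point = 180° − D = 40.37°.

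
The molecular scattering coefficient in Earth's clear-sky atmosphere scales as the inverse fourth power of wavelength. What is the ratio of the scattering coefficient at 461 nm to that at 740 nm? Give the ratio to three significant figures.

Rayleigh scattering ∝ λ⁻⁴, so the ratio of coefficients is the inverse fourth power of the wavelength ratio.
σ(461)/σ(740) = (740/461)⁴ = (1.6052)⁴ = 6.639.

6.64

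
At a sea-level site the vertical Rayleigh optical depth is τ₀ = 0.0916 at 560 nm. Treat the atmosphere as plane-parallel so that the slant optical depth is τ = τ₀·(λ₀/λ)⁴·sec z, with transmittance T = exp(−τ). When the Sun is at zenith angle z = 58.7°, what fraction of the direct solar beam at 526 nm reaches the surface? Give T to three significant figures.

sec 58.7° = 1.9249.
τ = 0.0916 × (560/526)⁴ × 1.9249 = 0.0916 × 1.2847 × 1.9249 = 0.2265.
T = exp(−0.2265) = 0.7973.

0.797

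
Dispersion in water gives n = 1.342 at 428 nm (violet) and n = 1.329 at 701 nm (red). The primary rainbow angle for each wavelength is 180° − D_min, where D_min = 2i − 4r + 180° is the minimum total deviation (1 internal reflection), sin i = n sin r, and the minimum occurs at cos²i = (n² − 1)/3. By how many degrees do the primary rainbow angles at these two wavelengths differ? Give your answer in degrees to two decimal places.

1.88°

At 428 nm (n = 1.342): cos²i = 0.26699 → i = 58.888°, r = 39.641°, D_min = 139.213°, rainbow angle = 40.787°.
At 701 nm (n = 1.329): cos²i = 0.25541 → i = 59.643°, r = 40.487°, D_min = 137.337°, rainbow angle = 42.663°.
Angular width = |40.787° − 42.663°| = 1.876°.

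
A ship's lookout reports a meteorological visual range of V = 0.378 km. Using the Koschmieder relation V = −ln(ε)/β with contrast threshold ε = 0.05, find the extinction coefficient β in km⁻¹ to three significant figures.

7.93 km⁻¹

β = −ln(0.05) / V = 2.996 / 0.378 = 7.9252 km⁻¹.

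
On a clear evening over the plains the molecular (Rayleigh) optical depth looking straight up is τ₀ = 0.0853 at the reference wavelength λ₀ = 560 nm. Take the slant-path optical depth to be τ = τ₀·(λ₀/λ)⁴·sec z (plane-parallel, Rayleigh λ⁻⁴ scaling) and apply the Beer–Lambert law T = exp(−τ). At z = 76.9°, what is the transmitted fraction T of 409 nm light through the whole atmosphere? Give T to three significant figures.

0.266

sec 76.9° = 4.4121.
τ = 0.0853 × (560/409)⁴ × 4.4121 = 0.0853 × 3.5145 × 4.4121 = 1.3227.
T = exp(−1.3227) = 0.2664.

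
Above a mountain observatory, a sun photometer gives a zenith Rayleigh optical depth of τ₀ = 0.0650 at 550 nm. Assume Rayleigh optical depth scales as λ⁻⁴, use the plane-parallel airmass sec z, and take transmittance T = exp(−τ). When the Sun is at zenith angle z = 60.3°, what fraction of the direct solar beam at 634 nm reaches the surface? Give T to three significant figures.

sec 60.3° = 2.0183.
τ = 0.0650 × (550/634)⁴ × 2.0183 = 0.0650 × 0.5664 × 2.0183 = 0.0743.
T = exp(−0.0743) = 0.9284.

0.928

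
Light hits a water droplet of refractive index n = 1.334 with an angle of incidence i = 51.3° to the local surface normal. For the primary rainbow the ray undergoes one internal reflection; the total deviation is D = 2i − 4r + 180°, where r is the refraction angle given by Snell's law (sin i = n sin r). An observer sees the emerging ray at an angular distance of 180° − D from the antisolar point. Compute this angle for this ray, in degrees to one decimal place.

sin r = sin 51.3° / 1.334 = 0.7804/1.334 = 0.5850; r = 35.81°.
D = 2·51.3° − 4·35.81° + 180° = 102.60° − 143.22° + 180° = 139.38°.
Angle from antisolar point = 180° − D = 40.62°.

40.6°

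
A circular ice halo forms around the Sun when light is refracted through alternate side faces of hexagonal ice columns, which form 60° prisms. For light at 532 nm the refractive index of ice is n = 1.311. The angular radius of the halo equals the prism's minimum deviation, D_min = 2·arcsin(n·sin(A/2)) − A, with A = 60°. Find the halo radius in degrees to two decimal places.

21.92°

n·sin(A/2) = 1.311 × sin 30° = 1.311 × 0.5000 = 0.6555.
D_min = 2·arcsin(0.6555) − 60° = 2 × 40.958° − 60° = 21.915°.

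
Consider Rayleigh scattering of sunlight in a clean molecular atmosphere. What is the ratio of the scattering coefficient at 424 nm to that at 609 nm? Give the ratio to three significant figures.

Rayleigh scattering ∝ λ⁻⁴, so the ratio of coefficients is the inverse fourth power of the wavelength ratio.
σ(424)/σ(609) = (609/424)⁴ = (1.4363)⁴ = 4.256.

4.26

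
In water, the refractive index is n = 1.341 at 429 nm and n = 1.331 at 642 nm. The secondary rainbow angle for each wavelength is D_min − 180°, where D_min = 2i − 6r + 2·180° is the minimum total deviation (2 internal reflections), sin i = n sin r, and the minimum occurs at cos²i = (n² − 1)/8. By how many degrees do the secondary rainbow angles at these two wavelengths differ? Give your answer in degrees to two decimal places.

At 429 nm (n = 1.341): cos²i = 0.09979 → i = 71.586°, r = 45.034°, D_min = 232.966°, rainbow angle = 52.966°.
At 642 nm (n = 1.331): cos²i = 0.09645 → i = 71.907°, r = 45.575°, D_min = 230.365°, rainbow angle = 50.365°.
Angular width = |52.966° − 50.365°| = 2.601°.

2.60°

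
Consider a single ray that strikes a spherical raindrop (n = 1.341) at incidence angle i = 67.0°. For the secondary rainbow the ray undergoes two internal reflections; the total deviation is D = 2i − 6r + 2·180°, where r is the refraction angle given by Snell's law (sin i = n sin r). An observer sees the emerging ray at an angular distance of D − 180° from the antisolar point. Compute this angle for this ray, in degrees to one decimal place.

53.9°

sin r = sin 67.0° / 1.341 = 0.9205/1.341 = 0.6864; r = 43.35°.
D = 2·67.0° − 6·43.35° + 2·180° = 134.00° − 260.09° + 360° = 233.91°.
Angle from antisolar point = D − 180° = 53.91°.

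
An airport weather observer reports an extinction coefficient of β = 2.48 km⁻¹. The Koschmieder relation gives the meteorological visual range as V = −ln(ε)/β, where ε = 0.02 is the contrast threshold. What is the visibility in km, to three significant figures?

V = −ln(0.02) / 2.48 = 3.912 / 2.48 = 1.5774 km.

1.58 km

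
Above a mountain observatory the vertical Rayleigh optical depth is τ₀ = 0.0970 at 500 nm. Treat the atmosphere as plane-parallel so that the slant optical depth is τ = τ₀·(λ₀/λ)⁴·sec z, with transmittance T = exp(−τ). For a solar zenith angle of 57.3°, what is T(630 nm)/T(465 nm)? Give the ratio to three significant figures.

Airmass: sec 57.3° = 1.8510.
τ(630 nm) = 0.0970 × (500/630)⁴ × 1.8510 = 0.0970 × 0.3968 × 1.8510 = 0.0712.
τ(465 nm) = 0.0970 × (500/465)⁴ × 1.8510 = 0.0970 × 1.3368 × 1.8510 = 0.2400.
T(630)/T(465) = exp(τ_B − τ_A) = exp(0.1688) = 1.1839.

1.18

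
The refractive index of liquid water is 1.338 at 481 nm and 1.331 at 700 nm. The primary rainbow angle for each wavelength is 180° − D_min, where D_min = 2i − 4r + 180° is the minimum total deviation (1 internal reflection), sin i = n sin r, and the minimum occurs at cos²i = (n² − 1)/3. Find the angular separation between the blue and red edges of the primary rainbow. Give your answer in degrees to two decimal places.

1.01°

At 481 nm (n = 1.338): cos²i = 0.26341 → i = 59.120°, r = 39.899°, D_min = 138.643°, rainbow angle = 41.357°.
At 700 nm (n = 1.331): cos²i = 0.25719 → i = 59.527°, r = 40.356°, D_min = 137.630°, rainbow angle = 42.370°.
Angular width = |41.357° − 42.370°| = 1.013°.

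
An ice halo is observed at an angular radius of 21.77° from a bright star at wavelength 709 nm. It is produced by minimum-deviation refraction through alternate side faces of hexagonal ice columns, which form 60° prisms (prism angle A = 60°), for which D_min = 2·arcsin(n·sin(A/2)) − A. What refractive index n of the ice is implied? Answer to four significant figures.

Rearranging: n = sin((D_min + A)/2) / sin(A/2).
(D_min + A)/2 = (21.77° + 60°)/2 = 40.885°.
n = sin 40.885° / sin 30° = 0.6545 / 0.5000 = 1.3091.

1.309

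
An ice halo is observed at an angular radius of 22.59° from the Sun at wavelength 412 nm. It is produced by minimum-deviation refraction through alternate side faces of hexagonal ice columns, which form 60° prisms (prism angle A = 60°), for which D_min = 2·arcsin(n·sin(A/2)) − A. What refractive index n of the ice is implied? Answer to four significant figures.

Rearranging: n = sin((D_min + A)/2) / sin(A/2).
(D_min + A)/2 = (22.59° + 60°)/2 = 41.295°.
n = sin 41.295° / sin 30° = 0.6599 / 0.5000 = 1.3199.

1.320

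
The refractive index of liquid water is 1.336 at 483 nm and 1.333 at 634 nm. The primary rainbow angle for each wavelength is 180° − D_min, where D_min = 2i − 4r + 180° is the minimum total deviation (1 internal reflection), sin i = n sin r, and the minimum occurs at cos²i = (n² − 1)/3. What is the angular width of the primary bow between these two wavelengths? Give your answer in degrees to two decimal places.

0.43°

At 483 nm (n = 1.336): cos²i = 0.26163 → i = 59.236°, r = 40.029°, D_min = 138.356°, rainbow angle = 41.644°.
At 634 nm (n = 1.333): cos²i = 0.25896 → i = 59.410°, r = 40.225°, D_min = 137.922°, rainbow angle = 42.078°.
Angular width = |41.644° − 42.078°| = 0.434°.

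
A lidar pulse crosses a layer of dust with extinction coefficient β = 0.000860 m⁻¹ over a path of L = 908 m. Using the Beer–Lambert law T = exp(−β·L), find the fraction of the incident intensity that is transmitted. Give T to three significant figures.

τ = β·L = 0.000860 × 908 = 0.7809.
T = exp(−0.7809) = 0.4580.

0.458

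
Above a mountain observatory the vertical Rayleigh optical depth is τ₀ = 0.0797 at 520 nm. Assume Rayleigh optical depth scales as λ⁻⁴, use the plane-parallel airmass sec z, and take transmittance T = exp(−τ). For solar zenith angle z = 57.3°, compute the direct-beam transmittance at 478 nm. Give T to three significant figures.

0.813

sec 57.3° = 1.8510.
τ = 0.0797 × (520/478)⁴ × 1.8510 = 0.0797 × 1.4006 × 1.8510 = 0.2066.
T = exp(−0.2066) = 0.8133.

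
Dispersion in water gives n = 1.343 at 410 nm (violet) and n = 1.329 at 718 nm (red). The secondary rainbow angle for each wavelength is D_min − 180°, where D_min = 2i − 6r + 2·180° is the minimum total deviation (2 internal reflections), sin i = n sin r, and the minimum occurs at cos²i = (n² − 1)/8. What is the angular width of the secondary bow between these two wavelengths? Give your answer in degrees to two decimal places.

At 410 nm (n = 1.343): cos²i = 0.10046 → i = 71.522°, r = 44.928°, D_min = 233.478°, rainbow angle = 53.478°.
At 718 nm (n = 1.329): cos²i = 0.09578 → i = 71.972°, r = 45.685°, D_min = 229.837°, rainbow angle = 49.837°.
Angular width = |53.478° − 49.837°| = 3.641°.

3.64°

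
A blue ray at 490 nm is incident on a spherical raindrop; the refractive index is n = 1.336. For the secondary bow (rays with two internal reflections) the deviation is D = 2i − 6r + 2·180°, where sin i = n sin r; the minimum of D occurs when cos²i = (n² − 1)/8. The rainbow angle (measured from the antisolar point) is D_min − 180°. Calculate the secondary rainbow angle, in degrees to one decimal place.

51.7°

cos²i = (1.78490 − 1)/8 = 0.09811; i = arccos(0.31323) = 71.746°.
sin r = sin 71.746°/1.336 = 0.71084; r = 45.303°.
D_min = 2·71.746° − 6·45.303° + 360° = 231.674°.
Rainbow angle = D_min − 180° = 51.674°.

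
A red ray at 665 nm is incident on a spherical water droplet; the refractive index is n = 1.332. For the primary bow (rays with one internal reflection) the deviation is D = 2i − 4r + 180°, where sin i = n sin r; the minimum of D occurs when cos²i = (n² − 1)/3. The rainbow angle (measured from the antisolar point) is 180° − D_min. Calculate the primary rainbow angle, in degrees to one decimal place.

42.2°

cos²i = (1.77422 − 1)/3 = 0.25807; i = arccos(0.50801) = 59.469°.
sin r = sin 59.469°/1.332 = 0.64666; r = 40.290°.
D_min = 2·59.469° − 4·40.290° + 180° = 137.776°.
Rainbow angle = 180° − D_min = 42.224°.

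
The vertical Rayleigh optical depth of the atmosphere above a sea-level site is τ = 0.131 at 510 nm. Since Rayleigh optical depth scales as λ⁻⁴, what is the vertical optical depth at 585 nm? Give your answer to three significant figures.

0.0757

τ(585 nm) = τ(510 nm) × (510/585)⁴ = 0.131 × (0.8718)⁴ = 0.131 × 0.5776 = 0.0757.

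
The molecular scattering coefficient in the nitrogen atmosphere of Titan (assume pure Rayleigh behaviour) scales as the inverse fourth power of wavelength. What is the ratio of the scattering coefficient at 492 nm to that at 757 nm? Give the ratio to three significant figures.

Rayleigh scattering ∝ λ⁻⁴, so the ratio of coefficients is the inverse fourth power of the wavelength ratio.
σ(492)/σ(757) = (757/492)⁴ = (1.5386)⁴ = 5.604.

5.60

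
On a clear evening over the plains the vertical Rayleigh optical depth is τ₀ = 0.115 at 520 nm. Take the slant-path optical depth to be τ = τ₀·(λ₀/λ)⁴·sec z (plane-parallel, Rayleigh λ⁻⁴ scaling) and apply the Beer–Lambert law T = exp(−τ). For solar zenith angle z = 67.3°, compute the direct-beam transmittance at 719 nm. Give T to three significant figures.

0.922

sec 67.3° = 2.5913.
τ = 0.115 × (520/719)⁴ × 2.5913 = 0.115 × 0.2736 × 2.5913 = 0.0815.
T = exp(−0.0815) = 0.9217.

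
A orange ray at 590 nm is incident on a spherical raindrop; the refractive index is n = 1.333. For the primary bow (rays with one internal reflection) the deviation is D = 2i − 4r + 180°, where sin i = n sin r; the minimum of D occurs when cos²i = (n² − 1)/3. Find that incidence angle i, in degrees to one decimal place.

59.4°

cos²i = (1.333² − 1)/3 = (1.77689 − 1)/3 = 0.25896.
cos i = 0.50888, so i = 59.410°.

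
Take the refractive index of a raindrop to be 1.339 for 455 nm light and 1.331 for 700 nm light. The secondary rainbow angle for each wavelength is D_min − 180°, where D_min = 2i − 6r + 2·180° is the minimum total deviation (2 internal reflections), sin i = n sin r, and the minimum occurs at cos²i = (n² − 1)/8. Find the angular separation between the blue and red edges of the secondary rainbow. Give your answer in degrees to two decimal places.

2.09°

At 455 nm (n = 1.339): cos²i = 0.09912 → i = 71.650°, r = 45.141°, D_min = 232.451°, rainbow angle = 52.451°.
At 700 nm (n = 1.331): cos²i = 0.09645 → i = 71.907°, r = 45.575°, D_min = 230.365°, rainbow angle = 50.365°.
Angular width = |52.451° − 50.365°| = 2.086°.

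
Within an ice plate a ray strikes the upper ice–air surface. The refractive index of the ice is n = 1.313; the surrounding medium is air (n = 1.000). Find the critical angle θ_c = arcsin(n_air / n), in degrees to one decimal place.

49.6°

sin θ_c = n_air / n = 1.000 / 1.313 = 0.7616.
θ_c = arcsin(0.7616) = 49.61°.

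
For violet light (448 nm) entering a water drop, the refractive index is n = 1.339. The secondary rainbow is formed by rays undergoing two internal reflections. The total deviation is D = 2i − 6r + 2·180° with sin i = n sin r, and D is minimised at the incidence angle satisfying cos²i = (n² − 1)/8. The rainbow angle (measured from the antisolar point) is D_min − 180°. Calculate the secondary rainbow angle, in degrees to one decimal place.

cos²i = (1.79292 − 1)/8 = 0.09912; i = arccos(0.31483) = 71.650°.
sin r = sin 71.650°/1.339 = 0.70885; r = 45.141°.
D_min = 2·71.650° − 6·45.141° + 360° = 232.451°.
Rainbow angle = D_min − 180° = 52.451°.

52.5°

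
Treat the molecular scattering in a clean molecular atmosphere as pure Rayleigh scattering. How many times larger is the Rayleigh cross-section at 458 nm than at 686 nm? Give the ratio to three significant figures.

Rayleigh scattering ∝ λ⁻⁴, so the ratio of coefficients is the inverse fourth power of the wavelength ratio.
σ(458)/σ(686) = (686/458)⁴ = (1.4978)⁴ = 5.033.

5.03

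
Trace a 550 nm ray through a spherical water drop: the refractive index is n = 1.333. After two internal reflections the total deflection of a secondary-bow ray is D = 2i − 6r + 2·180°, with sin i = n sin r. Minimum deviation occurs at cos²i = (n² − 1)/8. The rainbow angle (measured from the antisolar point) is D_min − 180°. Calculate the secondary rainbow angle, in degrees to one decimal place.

50.9°

cos²i = (1.77689 − 1)/8 = 0.09711; i = arccos(0.31163) = 71.843°.
sin r = sin 71.843°/1.333 = 0.71283; r = 45.466°.
D_min = 2·71.843° − 6·45.466° + 360° = 230.891°.
Rainbow angle = D_min − 180° = 50.891°.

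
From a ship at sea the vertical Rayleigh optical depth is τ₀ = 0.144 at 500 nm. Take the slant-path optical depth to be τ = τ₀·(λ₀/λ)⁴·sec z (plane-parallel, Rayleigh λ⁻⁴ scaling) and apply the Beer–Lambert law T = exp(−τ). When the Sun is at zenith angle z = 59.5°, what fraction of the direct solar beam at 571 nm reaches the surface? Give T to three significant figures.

0.846

sec 59.5° = 1.9703.
τ = 0.144 × (500/571)⁴ × 1.9703 = 0.144 × 0.5879 × 1.9703 = 0.1668.
T = exp(−0.1668) = 0.8464.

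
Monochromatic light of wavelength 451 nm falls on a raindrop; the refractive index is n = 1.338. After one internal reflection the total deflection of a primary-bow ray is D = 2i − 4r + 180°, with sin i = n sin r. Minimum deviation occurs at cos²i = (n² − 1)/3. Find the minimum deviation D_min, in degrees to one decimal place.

cos²i = (1.79024 − 1)/3 = 0.26341; i = arccos(0.51324) = 59.120°.
sin r = sin 59.120°/1.338 = 0.64144; r = 39.899°.
D_min = 2·59.120° − 4·39.899° + 180° = 138.643°.

138.6°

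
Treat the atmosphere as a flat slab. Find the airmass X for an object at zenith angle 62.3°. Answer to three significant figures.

X = sec z = 1/cos 62.3° = 1/0.4648 = 2.1513.

2.15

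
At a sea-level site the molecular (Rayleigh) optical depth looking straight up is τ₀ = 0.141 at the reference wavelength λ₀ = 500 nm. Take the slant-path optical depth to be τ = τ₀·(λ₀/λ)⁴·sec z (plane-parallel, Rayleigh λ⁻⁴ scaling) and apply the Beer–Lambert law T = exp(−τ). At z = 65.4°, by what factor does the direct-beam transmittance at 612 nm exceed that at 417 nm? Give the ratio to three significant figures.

1.73

Airmass: sec 65.4° = 2.4022.
τ(612 nm) = 0.141 × (500/612)⁴ × 2.4022 = 0.141 × 0.4455 × 2.4022 = 0.1509.
τ(417 nm) = 0.141 × (500/417)⁴ × 2.4022 = 0.141 × 2.0670 × 2.4022 = 0.7001.
T(612)/T(417) = exp(τ_B − τ_A) = exp(0.5492) = 1.7319.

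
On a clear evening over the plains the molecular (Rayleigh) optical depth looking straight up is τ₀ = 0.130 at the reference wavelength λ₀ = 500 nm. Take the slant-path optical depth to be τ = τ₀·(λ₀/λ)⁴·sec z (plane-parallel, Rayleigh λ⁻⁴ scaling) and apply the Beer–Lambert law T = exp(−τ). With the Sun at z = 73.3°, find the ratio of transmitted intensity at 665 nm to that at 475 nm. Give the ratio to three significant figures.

Airmass: sec 73.3° = 3.4799.
τ(665 nm) = 0.130 × (500/665)⁴ × 3.4799 = 0.130 × 0.3196 × 3.4799 = 0.1446.
τ(475 nm) = 0.130 × (500/475)⁴ × 3.4799 = 0.130 × 1.2277 × 3.4799 = 0.5554.
T(665)/T(475) = exp(τ_B − τ_A) = exp(0.4108) = 1.5081.

1.51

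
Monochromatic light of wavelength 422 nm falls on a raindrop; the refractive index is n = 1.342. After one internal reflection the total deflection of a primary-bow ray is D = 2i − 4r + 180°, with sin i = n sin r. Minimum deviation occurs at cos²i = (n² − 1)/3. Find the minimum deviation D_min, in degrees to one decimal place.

cos²i = (1.80096 − 1)/3 = 0.26699; i = arccos(0.51671) = 58.888°.
sin r = sin 58.888°/1.342 = 0.63797; r = 39.641°.
D_min = 2·58.888° − 4·39.641° + 180° = 139.213°.

139.2°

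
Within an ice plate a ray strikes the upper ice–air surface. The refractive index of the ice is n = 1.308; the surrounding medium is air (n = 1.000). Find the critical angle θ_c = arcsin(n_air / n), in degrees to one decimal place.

49.9°

sin θ_c = n_air / n = 1.000 / 1.308 = 0.7645.
θ_c = arcsin(0.7645) = 49.86°.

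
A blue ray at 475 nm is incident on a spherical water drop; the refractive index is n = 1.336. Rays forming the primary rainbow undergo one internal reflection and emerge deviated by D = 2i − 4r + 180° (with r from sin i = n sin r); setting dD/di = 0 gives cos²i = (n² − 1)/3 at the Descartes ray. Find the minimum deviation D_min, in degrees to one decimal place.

cos²i = (1.78490 − 1)/3 = 0.26163; i = arccos(0.51150) = 59.236°.
sin r = sin 59.236°/1.336 = 0.64318; r = 40.029°.
D_min = 2·59.236° − 4·40.029° + 180° = 138.356°.

138.4°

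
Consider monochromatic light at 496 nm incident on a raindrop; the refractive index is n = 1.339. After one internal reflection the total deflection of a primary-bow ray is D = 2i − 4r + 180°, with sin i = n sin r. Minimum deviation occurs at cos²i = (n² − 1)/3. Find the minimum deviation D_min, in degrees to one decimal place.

cos²i = (1.79292 − 1)/3 = 0.26431; i = arccos(0.51411) = 59.062°.
sin r = sin 59.062°/1.339 = 0.64057; r = 39.834°.
D_min = 2·59.062° − 4·39.834° + 180° = 138.786°.

138.8°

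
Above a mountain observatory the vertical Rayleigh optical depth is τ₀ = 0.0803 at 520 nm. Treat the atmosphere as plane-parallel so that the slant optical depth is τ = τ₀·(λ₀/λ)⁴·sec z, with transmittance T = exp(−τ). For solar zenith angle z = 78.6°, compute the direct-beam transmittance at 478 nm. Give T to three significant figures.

sec 78.6° = 5.0593.
τ = 0.0803 × (520/478)⁴ × 5.0593 = 0.0803 × 1.4006 × 5.0593 = 0.5690.
T = exp(−0.5690) = 0.5661.

0.566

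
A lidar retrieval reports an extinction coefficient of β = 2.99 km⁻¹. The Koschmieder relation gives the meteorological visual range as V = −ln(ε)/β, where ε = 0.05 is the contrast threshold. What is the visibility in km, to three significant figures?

1.00 km

V = −ln(0.05) / 2.99 = 2.996 / 2.99 = 1.0019 km.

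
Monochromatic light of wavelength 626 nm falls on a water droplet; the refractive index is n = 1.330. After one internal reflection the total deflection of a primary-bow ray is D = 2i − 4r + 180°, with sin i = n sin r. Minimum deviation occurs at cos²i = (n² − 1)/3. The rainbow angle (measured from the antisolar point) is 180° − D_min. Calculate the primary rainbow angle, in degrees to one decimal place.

42.5°

cos²i = (1.76890 − 1)/3 = 0.25630; i = arccos(0.50626) = 59.585°.
sin r = sin 59.585°/1.330 = 0.64841; r = 40.422°.
D_min = 2·59.585° − 4·40.422° + 180° = 137.484°.
Rainbow angle = 180° − D_min = 42.516°.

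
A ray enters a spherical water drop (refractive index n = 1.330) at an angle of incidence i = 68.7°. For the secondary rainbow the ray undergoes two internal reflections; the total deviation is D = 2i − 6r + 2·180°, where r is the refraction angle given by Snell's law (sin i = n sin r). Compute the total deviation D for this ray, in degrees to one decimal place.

sin r = sin 68.7° / 1.330 = 0.9317/1.330 = 0.7005; r = 44.47°.
D = 2·68.7° − 6·44.47° + 2·180° = 137.40° − 266.81° + 360° = 230.59°.

230.6°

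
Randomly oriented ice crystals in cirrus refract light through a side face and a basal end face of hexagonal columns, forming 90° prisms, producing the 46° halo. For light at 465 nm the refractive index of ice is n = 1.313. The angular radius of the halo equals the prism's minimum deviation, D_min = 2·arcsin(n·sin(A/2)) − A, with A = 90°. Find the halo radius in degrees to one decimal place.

46.4°

n·sin(A/2) = 1.313 × sin 45° = 1.313 × 0.7071 = 0.9284.
D_min = 2·arcsin(0.9284) − 90° = 2 × 68.192° − 90° = 46.383°.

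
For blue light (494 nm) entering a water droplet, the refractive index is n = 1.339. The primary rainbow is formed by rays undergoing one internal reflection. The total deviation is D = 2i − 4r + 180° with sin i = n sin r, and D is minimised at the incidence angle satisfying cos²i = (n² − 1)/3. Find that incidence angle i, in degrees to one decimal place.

59.1°

cos²i = (1.339² − 1)/3 = (1.79292 − 1)/3 = 0.26431.
cos i = 0.51411, so i = 59.062°.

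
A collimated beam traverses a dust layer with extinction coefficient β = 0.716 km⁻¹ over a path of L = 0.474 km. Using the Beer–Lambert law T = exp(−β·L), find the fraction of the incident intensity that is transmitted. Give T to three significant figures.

0.712

τ = β·L = 0.716 × 0.474 = 0.3394.
T = exp(−0.3394) = 0.7122.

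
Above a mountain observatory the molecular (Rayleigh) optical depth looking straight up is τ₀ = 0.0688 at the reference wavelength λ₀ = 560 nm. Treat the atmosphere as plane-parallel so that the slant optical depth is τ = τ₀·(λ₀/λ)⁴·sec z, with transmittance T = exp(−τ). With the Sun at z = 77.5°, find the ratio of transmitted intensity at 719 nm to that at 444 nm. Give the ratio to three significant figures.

Airmass: sec 77.5° = 4.6202.
τ(719 nm) = 0.0688 × (560/719)⁴ × 4.6202 = 0.0688 × 0.3680 × 4.6202 = 0.1170.
τ(444 nm) = 0.0688 × (560/444)⁴ × 4.6202 = 0.0688 × 2.5306 × 4.6202 = 0.8044.
T(719)/T(444) = exp(τ_B − τ_A) = exp(0.6874) = 1.9886.

1.99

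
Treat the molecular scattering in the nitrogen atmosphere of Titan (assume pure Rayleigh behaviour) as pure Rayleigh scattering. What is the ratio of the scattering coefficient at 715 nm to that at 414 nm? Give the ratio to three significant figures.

0.112

Rayleigh scattering ∝ λ⁻⁴, so the ratio of coefficients is the inverse fourth power of the wavelength ratio.
σ(715)/σ(414) = (414/715)⁴ = (0.5790)⁴ = 0.1124.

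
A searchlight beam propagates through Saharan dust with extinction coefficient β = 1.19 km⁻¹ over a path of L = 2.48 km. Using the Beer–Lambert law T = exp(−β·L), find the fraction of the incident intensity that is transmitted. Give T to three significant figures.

τ = β·L = 1.19 × 2.48 = 2.9512.
T = exp(−2.9512) = 0.0523.

0.0523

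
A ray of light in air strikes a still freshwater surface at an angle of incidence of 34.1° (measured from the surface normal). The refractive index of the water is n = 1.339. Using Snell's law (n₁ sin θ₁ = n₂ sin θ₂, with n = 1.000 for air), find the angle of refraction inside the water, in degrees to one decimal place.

Snell: sin θ_r = sin θ_i / n = sin 34.1° / 1.339 = 0.5606 / 1.339 = 0.4187.
θ_r = arcsin(0.4187) = 24.75°.

24.8°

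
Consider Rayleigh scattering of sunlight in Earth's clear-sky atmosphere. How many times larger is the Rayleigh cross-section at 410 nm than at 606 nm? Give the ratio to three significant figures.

4.77

Rayleigh scattering ∝ λ⁻⁴, so the ratio of coefficients is the inverse fourth power of the wavelength ratio.
σ(410)/σ(606) = (606/410)⁴ = (1.4780)⁴ = 4.773.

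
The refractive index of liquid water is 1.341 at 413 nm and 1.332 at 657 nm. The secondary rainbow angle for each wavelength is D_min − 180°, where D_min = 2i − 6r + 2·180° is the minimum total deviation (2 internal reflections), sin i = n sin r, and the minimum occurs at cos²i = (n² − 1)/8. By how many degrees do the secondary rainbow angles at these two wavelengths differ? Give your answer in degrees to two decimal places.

At 413 nm (n = 1.341): cos²i = 0.09979 → i = 71.586°, r = 45.034°, D_min = 232.966°, rainbow angle = 52.966°.
At 657 nm (n = 1.332): cos²i = 0.09678 → i = 71.875°, r = 45.520°, D_min = 230.628°, rainbow angle = 50.628°.
Angular width = |52.966° − 50.628°| = 2.337°.

2.34°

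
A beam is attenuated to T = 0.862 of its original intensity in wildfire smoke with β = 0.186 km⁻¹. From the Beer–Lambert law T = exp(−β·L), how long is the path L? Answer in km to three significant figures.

0.798 km

Beer–Lambert: T = exp(−βL) ⇒ L = −ln(T)/β = −ln(0.862)/0.186 = 0.1485/0.186 = 0.7984 km.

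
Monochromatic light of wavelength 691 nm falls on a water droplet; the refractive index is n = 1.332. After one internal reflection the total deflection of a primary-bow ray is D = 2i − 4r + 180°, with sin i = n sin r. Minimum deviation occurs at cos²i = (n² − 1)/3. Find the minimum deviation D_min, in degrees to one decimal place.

137.8°

cos²i = (1.77422 − 1)/3 = 0.25807; i = arccos(0.50801) = 59.469°.
sin r = sin 59.469°/1.332 = 0.64666; r = 40.290°.
D_min = 2·59.469° − 4·40.290° + 180° = 137.776°.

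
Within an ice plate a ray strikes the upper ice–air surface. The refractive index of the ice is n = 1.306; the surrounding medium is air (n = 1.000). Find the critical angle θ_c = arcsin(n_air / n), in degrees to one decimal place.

50.0°

sin θ_c = n_air / n = 1.000 / 1.306 = 0.7657.
θ_c = arcsin(0.7657) = 49.97°.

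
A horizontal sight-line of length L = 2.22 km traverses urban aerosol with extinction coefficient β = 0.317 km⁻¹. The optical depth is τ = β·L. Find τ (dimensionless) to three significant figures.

0.704

τ = β·L = 0.317 × 2.22 = 0.7037.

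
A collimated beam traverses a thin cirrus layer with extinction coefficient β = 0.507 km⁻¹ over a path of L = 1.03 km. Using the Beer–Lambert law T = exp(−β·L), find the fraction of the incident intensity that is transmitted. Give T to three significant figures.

0.593

τ = β·L = 0.507 × 1.03 = 0.5222.
T = exp(−0.5222) = 0.5932.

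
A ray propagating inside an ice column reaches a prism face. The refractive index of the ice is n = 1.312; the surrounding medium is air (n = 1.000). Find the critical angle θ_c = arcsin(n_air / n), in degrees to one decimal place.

sin θ_c = n_air / n = 1.000 / 1.312 = 0.7622.
θ_c = arcsin(0.7622) = 49.66°.

49.7°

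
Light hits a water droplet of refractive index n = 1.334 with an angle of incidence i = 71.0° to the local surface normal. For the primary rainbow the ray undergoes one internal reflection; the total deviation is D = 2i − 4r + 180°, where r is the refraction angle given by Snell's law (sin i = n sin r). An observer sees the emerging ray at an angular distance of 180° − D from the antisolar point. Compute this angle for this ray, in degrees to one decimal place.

38.5°

sin r = sin 71.0° / 1.334 = 0.9455/1.334 = 0.7088; r = 45.14°.
D = 2·71.0° − 4·45.14° + 180° = 142.00° − 180.54° + 180° = 141.46°.
Angle from antisolar point = 180° − D = 38.54°.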